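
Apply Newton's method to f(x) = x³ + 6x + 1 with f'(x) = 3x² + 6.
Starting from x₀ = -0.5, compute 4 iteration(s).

f(x) = x³ + 6x + 1
f'(x) = 3x² + 6
x₀ = -0.5

Newton-Raphson formula: x_{n+1} = x_n - f(x_n)/f'(x_n)

Iteration 1:
  f(-0.500000) = -2.125000
  f'(-0.500000) = 6.750000
  x_1 = -0.500000 - (-2.125000)/6.750000 = -0.185185
Iteration 2:
  f(-0.185185) = -0.117462
  f'(-0.185185) = 6.102881
  x_2 = -0.185185 - (-0.117462)/6.102881 = -0.165938
Iteration 3:
  f(-0.165938) = -0.000199
  f'(-0.165938) = 6.082607
  x_3 = -0.165938 - (-0.000199)/6.082607 = -0.165906
Iteration 4:
  f(-0.165906) = 0.000000
  f'(-0.165906) = 6.082574
  x_4 = -0.165906 - 0.000000/6.082574 = -0.165906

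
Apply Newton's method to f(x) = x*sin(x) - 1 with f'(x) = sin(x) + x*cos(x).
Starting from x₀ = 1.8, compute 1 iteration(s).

f(x) = x*sin(x) - 1
f'(x) = sin(x) + x*cos(x)
x₀ = 1.8

Newton-Raphson formula: x_{n+1} = x_n - f(x_n)/f'(x_n)

Iteration 1:
  f(1.800000) = 0.752926
  f'(1.800000) = 0.564884
  x_1 = 1.800000 - 0.752926/0.564884 = 0.467114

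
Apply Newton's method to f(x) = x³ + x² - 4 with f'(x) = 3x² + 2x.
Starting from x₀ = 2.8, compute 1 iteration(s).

f(x) = x³ + x² - 4
f'(x) = 3x² + 2x
x₀ = 2.8

Newton-Raphson formula: x_{n+1} = x_n - f(x_n)/f'(x_n)

Iteration 1:
  f(2.800000) = 25.792000
  f'(2.800000) = 29.120000
  x_1 = 2.800000 - 25.792000/29.120000 = 1.914286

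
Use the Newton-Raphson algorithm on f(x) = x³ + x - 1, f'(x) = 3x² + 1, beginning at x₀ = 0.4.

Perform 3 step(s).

f(x) = x³ + x - 1
f'(x) = 3x² + 1
x₀ = 0.4

Newton-Raphson formula: x_{n+1} = x_n - f(x_n)/f'(x_n)

Iteration 1:
  f(0.400000) = -0.536000
  f'(0.400000) = 1.480000
  x_1 = 0.400000 - (-0.536000)/1.480000 = 0.762162
Iteration 2:
  f(0.762162) = 0.204895
  f'(0.762162) = 2.742673
  x_2 = 0.762162 - 0.204895/2.742673 = 0.687456
Iteration 3:
  f(0.687456) = 0.012344
  f'(0.687456) = 2.417786
  x_3 = 0.687456 - 0.012344/2.417786 = 0.682350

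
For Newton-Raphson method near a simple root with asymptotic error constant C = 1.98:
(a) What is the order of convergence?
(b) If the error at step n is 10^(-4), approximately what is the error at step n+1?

(a) Newton-Raphson has quadratic (order 2) convergence near simple roots.
    This means |e_{n+1}| ≈ C|e_n|².

(b) With |e_n| = 10^(-4) and C = 1.98:
    |e_{n+1}| ≈ 1.98 × (10^(-4))² = 1.98 × 10^(-8)

(a) 2 (quadratic); (b) |e_{n+1}| ≈ 1.980e-08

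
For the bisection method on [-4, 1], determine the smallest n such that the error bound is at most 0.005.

We need (b-a)/2^n ≤ 0.005
(1 - (-4))/2^n ≤ 0.005
5/2^n ≤ 0.005
2^n ≥ 1000
n ≥ log₂(1000) = 9.97
n ≥ 10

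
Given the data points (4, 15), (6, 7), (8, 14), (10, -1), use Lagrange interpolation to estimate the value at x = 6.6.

Lagrange interpolation formula:
P(x) = Σ yᵢ × Lᵢ(x)
where Lᵢ(x) = Π_{j≠i} (x - xⱼ)/(xᵢ - xⱼ)

L_0(6.6) = (6.6 - 6)/(4 - 6) × (6.6 - 8)/(4 - 8) × (6.6 - 10)/(4 - 10) = -0.059500
L_1(6.6) = (6.6 - 4)/(6 - 4) × (6.6 - 8)/(6 - 8) × (6.6 - 10)/(6 - 10) = 0.773500
L_2(6.6) = (6.6 - 4)/(8 - 4) × (6.6 - 6)/(8 - 6) × (6.6 - 10)/(8 - 10) = 0.331500
L_3(6.6) = (6.6 - 4)/(10 - 4) × (6.6 - 6)/(10 - 6) × (6.6 - 8)/(10 - 8) = -0.045500

P(6.6) = 15×L_0(6.6) + 7×L_1(6.6) + 14×L_2(6.6) + (-1)×L_3(6.6)
P(6.6) = 9.208500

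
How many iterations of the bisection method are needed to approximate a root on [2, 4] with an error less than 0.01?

We need (b-a)/2^n ≤ 0.01
(4 - 2)/2^n ≤ 0.01
2/2^n ≤ 0.01
2^n ≥ 200
n ≥ log₂(200) = 7.64
n ≥ 8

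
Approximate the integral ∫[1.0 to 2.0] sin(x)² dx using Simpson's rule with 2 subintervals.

f(x) = sin(x)²
a = 1.0, b = 2.0, n = 2
h = (b - a)/n = 0.500000

Simpson's rule: (h/3)[f(x₀) + 4f(x₁) + 2f(x₂) + ... + f(xₙ)]

x_0 = 1.0000, f(x_0) = 0.708073, coefficient = 1
x_1 = 1.5000, f(x_1) = 0.994996, coefficient = 4
x_2 = 2.0000, f(x_2) = 0.826822, coefficient = 1

I ≈ (0.500000/3) × 5.514880 = 0.919147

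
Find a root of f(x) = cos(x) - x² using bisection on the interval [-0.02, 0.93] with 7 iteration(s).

f(x) = cos(x) - x²
Initial interval: [-0.02, 0.93]

Iteration 1:
  c_1 = (-0.020000 + 0.930000)/2 = 0.455000
  f(c_1) = f(0.455000) = 0.691236
  f(a) × f(c) ≥ 0, new interval: [0.455000, 0.930000]
Iteration 2:
  c_2 = (0.455000 + 0.930000)/2 = 0.692500
  f(c_2) = f(0.692500) = 0.290096
  f(a) × f(c) ≥ 0, new interval: [0.692500, 0.930000]
Iteration 3:
  c_3 = (0.692500 + 0.930000)/2 = 0.811250
  f(c_3) = f(0.811250) = 0.030466
  f(a) × f(c) ≥ 0, new interval: [0.811250, 0.930000]
Iteration 4:
  c_4 = (0.811250 + 0.930000)/2 = 0.870625
  f(c_4) = f(0.870625) = -0.113639
  f(a) × f(c) < 0, new interval: [0.811250, 0.870625]
Iteration 5:
  c_5 = (0.811250 + 0.870625)/2 = 0.840938
  f(c_5) = f(0.840938) = -0.040411
  f(a) × f(c) < 0, new interval: [0.811250, 0.840938]
Iteration 6:
  c_6 = (0.811250 + 0.840938)/2 = 0.826094
  f(c_6) = f(0.826094) = -0.004678
  f(a) × f(c) < 0, new interval: [0.811250, 0.826094]
Iteration 7:
  c_7 = (0.811250 + 0.826094)/2 = 0.818672
  f(c_7) = f(0.818672) = 0.012968
  f(a) × f(c) ≥ 0, new interval: [0.818672, 0.826094]

After 7 iteration(s), the approximation is c_7 = 0.818672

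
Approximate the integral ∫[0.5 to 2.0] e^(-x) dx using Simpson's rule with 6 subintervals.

f(x) = e^(-x)
a = 0.5, b = 2.0, n = 6
h = (b - a)/n = 0.250000

Simpson's rule: (h/3)[f(x₀) + 4f(x₁) + 2f(x₂) + ... + f(xₙ)]

x_0 = 0.5000, f(x_0) = 0.606531, coefficient = 1
x_1 = 0.7500, f(x_1) = 0.472367, coefficient = 4
x_2 = 1.0000, f(x_2) = 0.367879, coefficient = 2
x_3 = 1.2500, f(x_3) = 0.286505, coefficient = 4
x_4 = 1.5000, f(x_4) = 0.223130, coefficient = 2
x_5 = 1.7500, f(x_5) = 0.173774, coefficient = 4
x_6 = 2.0000, f(x_6) = 0.135335, coefficient = 1

I ≈ (0.250000/3) × 5.654466 = 0.471206
Exact value: 0.471195
Error: 0.000010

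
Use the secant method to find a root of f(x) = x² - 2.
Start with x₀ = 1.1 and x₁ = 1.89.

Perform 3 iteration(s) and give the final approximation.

f(x) = x² - 2
x₀ = 1.1, x₁ = 1.89

Secant formula: x_{n+1} = x_n - f(x_n)(x_n - x_{n-1})/(f(x_n) - f(x_{n-1}))

Iteration 1:
  f(1.100000) = -0.790000
  f(1.890000) = 1.572100
  x_2 = 1.890000 - 1.572100×(1.890000 - 1.100000)/(1.572100 - (-0.790000))
       = 1.364214
Iteration 2:
  f(1.890000) = 1.572100
  f(1.364214) = -0.138920
  x_3 = 1.364214 - (-0.138920)×(1.364214 - 1.890000)/(-0.138920 - 1.572100)
       = 1.406903
Iteration 3:
  f(1.364214) = -0.138920
  f(1.406903) = -0.020623
  x_4 = 1.406903 - (-0.020623)×(1.406903 - 1.364214)/(-0.020623 - (-0.138920))
       = 1.414345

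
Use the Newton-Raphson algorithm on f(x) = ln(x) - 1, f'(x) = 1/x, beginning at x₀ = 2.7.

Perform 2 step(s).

f(x) = ln(x) - 1
f'(x) = 1/x
x₀ = 2.7

Newton-Raphson formula: x_{n+1} = x_n - f(x_n)/f'(x_n)

Iteration 1:
  f(2.700000) = -0.006748
  f'(2.700000) = 0.370370
  x_1 = 2.700000 - (-0.006748)/0.370370 = 2.718220
Iteration 2:
  f(2.718220) = -0.000023
  f'(2.718220) = 0.367888
  x_2 = 2.718220 - (-0.000023)/0.367888 = 2.718282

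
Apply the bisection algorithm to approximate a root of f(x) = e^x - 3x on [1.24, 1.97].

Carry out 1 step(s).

f(x) = e^x - 3x
Initial interval: [1.24, 1.97]

Iteration 1:
  c_1 = (1.240000 + 1.970000)/2 = 1.605000
  f(c_1) = f(1.605000) = 0.162860
  f(a) × f(c) < 0, new interval: [1.240000, 1.605000]

After 1 iteration(s), the approximation is c_1 = 1.605000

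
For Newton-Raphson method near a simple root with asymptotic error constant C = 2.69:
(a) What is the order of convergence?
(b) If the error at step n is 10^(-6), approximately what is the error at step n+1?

(a) Newton-Raphson has quadratic (order 2) convergence near simple roots.
    This means |e_{n+1}| ≈ C|e_n|².

(b) With |e_n| = 10^(-6) and C = 2.69:
    |e_{n+1}| ≈ 2.69 × (10^(-6))² = 2.69 × 10^(-12)

(a) 2 (quadratic); (b) |e_{n+1}| ≈ 2.690e-12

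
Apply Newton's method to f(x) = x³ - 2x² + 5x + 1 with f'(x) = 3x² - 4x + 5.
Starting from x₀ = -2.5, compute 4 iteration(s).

f(x) = x³ - 2x² + 5x + 1
f'(x) = 3x² - 4x + 5
x₀ = -2.5

Newton-Raphson formula: x_{n+1} = x_n - f(x_n)/f'(x_n)

Iteration 1:
  f(-2.500000) = -39.625000
  f'(-2.500000) = 33.750000
  x_1 = -2.500000 - (-39.625000)/33.750000 = -1.325926
Iteration 2:
  f(-1.325926) = -11.476872
  f'(-1.325926) = 15.577942
  x_2 = -1.325926 - (-11.476872)/15.577942 = -0.589187
Iteration 3:
  f(-0.589187) = -2.844751
  f'(-0.589187) = 8.398174
  x_3 = -0.589187 - (-2.844751)/8.398174 = -0.250453
Iteration 4:
  f(-0.250453) = -0.393427
  f'(-0.250453) = 6.189991
  x_4 = -0.250453 - (-0.393427)/6.189991 = -0.186894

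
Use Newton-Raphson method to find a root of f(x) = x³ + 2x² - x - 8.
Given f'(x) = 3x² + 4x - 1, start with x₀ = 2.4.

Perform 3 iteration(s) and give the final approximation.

f(x) = x³ + 2x² - x - 8
f'(x) = 3x² + 4x - 1
x₀ = 2.4

Newton-Raphson formula: x_{n+1} = x_n - f(x_n)/f'(x_n)

Iteration 1:
  f(2.400000) = 14.944000
  f'(2.400000) = 25.880000
  x_1 = 2.400000 - 14.944000/25.880000 = 1.822566
Iteration 2:
  f(1.822566) = 2.875025
  f'(1.822566) = 16.255500
  x_2 = 1.822566 - 2.875025/16.255500 = 1.645701
Iteration 3:
  f(1.645701) = 0.228066
  f'(1.645701) = 13.707798
  x_3 = 1.645701 - 0.228066/13.707798 = 1.629063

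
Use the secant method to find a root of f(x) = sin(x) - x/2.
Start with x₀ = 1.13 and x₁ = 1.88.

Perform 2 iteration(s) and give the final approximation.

f(x) = sin(x) - x/2
x₀ = 1.13, x₁ = 1.88

Secant formula: x_{n+1} = x_n - f(x_n)(x_n - x_{n-1})/(f(x_n) - f(x_{n-1}))

Iteration 1:
  f(1.130000) = 0.339412
  f(1.880000) = 0.012576
  x_2 = 1.880000 - 0.012576×(1.880000 - 1.130000)/(0.012576 - 0.339412)
       = 1.908859
Iteration 2:
  f(1.880000) = 0.012576
  f(1.908859) = -0.011030
  x_3 = 1.908859 - (-0.011030)×(1.908859 - 1.880000)/(-0.011030 - 0.012576)
       = 1.895374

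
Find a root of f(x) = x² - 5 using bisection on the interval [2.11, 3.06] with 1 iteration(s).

f(x) = x² - 5
Initial interval: [2.11, 3.06]

Iteration 1:
  c_1 = (2.110000 + 3.060000)/2 = 2.585000
  f(c_1) = f(2.585000) = 1.682225
  f(a) × f(c) < 0, new interval: [2.110000, 2.585000]

After 1 iteration(s), the approximation is c_1 = 2.585000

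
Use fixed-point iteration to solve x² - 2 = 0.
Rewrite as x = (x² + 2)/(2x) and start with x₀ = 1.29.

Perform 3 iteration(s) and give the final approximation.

Equation: x² - 2 = 0
Fixed-point form: x = (x² + 2)/(2x)
x₀ = 1.29

x_1 = g(1.290000) = 1.420194
x_2 = g(1.420194) = 1.414226
x_3 = g(1.414226) = 1.414214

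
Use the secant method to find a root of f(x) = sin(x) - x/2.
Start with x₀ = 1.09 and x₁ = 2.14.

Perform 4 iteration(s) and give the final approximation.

f(x) = sin(x) - x/2
x₀ = 1.09, x₁ = 2.14

Secant formula: x_{n+1} = x_n - f(x_n)(x_n - x_{n-1})/(f(x_n) - f(x_{n-1}))

Iteration 1:
  f(1.090000) = 0.341627
  f(2.140000) = -0.227670
  x_2 = 2.140000 - (-0.227670)×(2.140000 - 1.090000)/(-0.227670 - 0.341627)
       = 1.720090
Iteration 2:
  f(2.140000) = -0.227670
  f(1.720090) = 0.128831
  x_3 = 1.720090 - 0.128831×(1.720090 - 2.140000)/(0.128831 - (-0.227670))
       = 1.871836
Iteration 3:
  f(1.720090) = 0.128831
  f(1.871836) = 0.019111
  x_4 = 1.871836 - 0.019111×(1.871836 - 1.720090)/(0.019111 - 0.128831)
       = 1.898267
Iteration 4:
  f(1.871836) = 0.019111
  f(1.898267) = -0.002274
  x_5 = 1.898267 - (-0.002274)×(1.898267 - 1.871836)/(-0.002274 - 0.019111)
       = 1.895456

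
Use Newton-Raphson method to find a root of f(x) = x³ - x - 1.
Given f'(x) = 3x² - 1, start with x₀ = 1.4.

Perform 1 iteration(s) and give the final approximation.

f(x) = x³ - x - 1
f'(x) = 3x² - 1
x₀ = 1.4

Newton-Raphson formula: x_{n+1} = x_n - f(x_n)/f'(x_n)

Iteration 1:
  f(1.400000) = 0.344000
  f'(1.400000) = 4.880000
  x_1 = 1.400000 - 0.344000/4.880000 = 1.329508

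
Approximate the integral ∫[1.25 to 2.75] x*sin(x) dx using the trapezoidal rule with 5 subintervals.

f(x) = x*sin(x)
a = 1.25, b = 2.75, n = 5
h = (b - a)/n = 0.300000

Trapezoidal rule: (h/2)[f(x₀) + 2f(x₁) + 2f(x₂) + ... + f(xₙ)]

x_0 = 1.2500, f(x_0) = 1.186231, coefficient = 1
x_1 = 1.5500, f(x_1) = 1.549665, coefficient = 2
x_2 = 1.8500, f(x_2) = 1.778359, coefficient = 2
x_3 = 2.1500, f(x_3) = 1.799332, coefficient = 2
x_4 = 2.4500, f(x_4) = 1.562524, coefficient = 2
x_5 = 2.7500, f(x_5) = 1.049568, coefficient = 1

I ≈ (0.300000/2) × 15.615558 = 2.342334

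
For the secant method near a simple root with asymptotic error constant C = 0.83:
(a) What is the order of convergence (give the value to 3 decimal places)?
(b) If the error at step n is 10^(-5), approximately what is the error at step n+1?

(a) Secant method has superlinear convergence with order φ = (1+√5)/2 ≈ 1.618.
    This means |e_{n+1}| ≈ C|e_n|^1.618.

(b) With |e_n| = 10^(-5) and C = 0.83:
    |e_{n+1}| ≈ 0.83 × (10^(-5))^1.618 = 0.83 × 10^(-8.09)

(a) ≈ 1.618 (golden ratio); (b) |e_{n+1}| ≈ 6.744e-09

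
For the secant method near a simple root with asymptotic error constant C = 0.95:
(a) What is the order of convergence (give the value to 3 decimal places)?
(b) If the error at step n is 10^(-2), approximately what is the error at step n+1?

(a) Secant method has superlinear convergence with order φ = (1+√5)/2 ≈ 1.618.
    This means |e_{n+1}| ≈ C|e_n|^1.618.

(b) With |e_n| = 10^(-2) and C = 0.95:
    |e_{n+1}| ≈ 0.95 × (10^(-2))^1.618 = 0.95 × 10^(-3.24)

(a) ≈ 1.618 (golden ratio); (b) |e_{n+1}| ≈ 5.516e-04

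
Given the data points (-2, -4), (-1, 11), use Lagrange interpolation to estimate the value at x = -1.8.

Lagrange interpolation formula:
P(x) = Σ yᵢ × Lᵢ(x)
where Lᵢ(x) = Π_{j≠i} (x - xⱼ)/(xᵢ - xⱼ)

L_0(-1.8) = (-1.8 - (-1))/(-2 - (-1)) = 0.800000
L_1(-1.8) = (-1.8 - (-2))/(-1 - (-2)) = 0.200000

P(-1.8) = (-4)×L_0(-1.8) + 11×L_1(-1.8)
P(-1.8) = -1.000000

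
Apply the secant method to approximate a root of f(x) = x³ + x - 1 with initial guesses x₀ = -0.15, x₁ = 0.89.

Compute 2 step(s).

f(x) = x³ + x - 1
x₀ = -0.15, x₁ = 0.89

Secant formula: x_{n+1} = x_n - f(x_n)(x_n - x_{n-1})/(f(x_n) - f(x_{n-1}))

Iteration 1:
  f(-0.150000) = -1.153375
  f(0.890000) = 0.594969
  x_2 = 0.890000 - 0.594969×(0.890000 - (-0.150000))/(0.594969 - (-1.153375))
       = 0.536084
Iteration 2:
  f(0.890000) = 0.594969
  f(0.536084) = -0.309854
  x_3 = 0.536084 - (-0.309854)×(0.536084 - 0.890000)/(-0.309854 - 0.594969)
       = 0.657281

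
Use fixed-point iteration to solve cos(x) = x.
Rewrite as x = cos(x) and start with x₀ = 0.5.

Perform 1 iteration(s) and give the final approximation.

Equation: cos(x) = x
Fixed-point form: x = cos(x)
x₀ = 0.5

x_1 = g(0.500000) = 0.877583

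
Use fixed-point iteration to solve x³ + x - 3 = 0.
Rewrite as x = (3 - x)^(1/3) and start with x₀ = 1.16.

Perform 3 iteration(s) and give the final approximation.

Equation: x³ + x - 3 = 0
Fixed-point form: x = (3 - x)^(1/3)
x₀ = 1.16

x_1 = g(1.160000) = 1.225385
x_2 = g(1.225385) = 1.210695
x_3 = g(1.210695) = 1.214026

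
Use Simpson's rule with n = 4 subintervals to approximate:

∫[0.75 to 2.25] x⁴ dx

f(x) = x⁴
a = 0.75, b = 2.25, n = 4
h = (b - a)/n = 0.375000

Simpson's rule: (h/3)[f(x₀) + 4f(x₁) + 2f(x₂) + ... + f(xₙ)]

x_0 = 0.7500, f(x_0) = 0.316406, coefficient = 1
x_1 = 1.1250, f(x_1) = 1.601807, coefficient = 4
x_2 = 1.5000, f(x_2) = 5.062500, coefficient = 2
x_3 = 1.8750, f(x_3) = 12.359619, coefficient = 4
x_4 = 2.2500, f(x_4) = 25.628906, coefficient = 1

I ≈ (0.375000/3) × 91.916016 = 11.489502
Exact value: 11.485547
Error: 0.003955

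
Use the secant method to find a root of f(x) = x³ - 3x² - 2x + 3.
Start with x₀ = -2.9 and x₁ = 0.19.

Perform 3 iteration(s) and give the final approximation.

f(x) = x³ - 3x² - 2x + 3
x₀ = -2.9, x₁ = 0.19

Secant formula: x_{n+1} = x_n - f(x_n)(x_n - x_{n-1})/(f(x_n) - f(x_{n-1}))

Iteration 1:
  f(-2.900000) = -40.819000
  f(0.190000) = 2.518559
  x_2 = 0.190000 - 2.518559×(0.190000 - (-2.900000))/(2.518559 - (-40.819000))
       = 0.010425
Iteration 2:
  f(0.190000) = 2.518559
  f(0.010425) = 2.978825
  x_3 = 0.010425 - 2.978825×(0.010425 - 0.190000)/(2.978825 - 2.518559)
       = 1.172628
Iteration 3:
  f(0.010425) = 2.978825
  f(1.172628) = -1.857995
  x_4 = 1.172628 - (-1.857995)×(1.172628 - 0.010425)/(-1.857995 - 2.978825)
       = 0.726184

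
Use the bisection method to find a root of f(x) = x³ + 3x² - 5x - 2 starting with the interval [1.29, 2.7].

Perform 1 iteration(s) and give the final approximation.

f(x) = x³ + 3x² - 5x - 2
Initial interval: [1.29, 2.7]

Iteration 1:
  c_1 = (1.290000 + 2.700000)/2 = 1.995000
  f(c_1) = f(1.995000) = 7.905225
  f(a) × f(c) < 0, new interval: [1.290000, 1.995000]

After 1 iteration(s), the approximation is c_1 = 1.995000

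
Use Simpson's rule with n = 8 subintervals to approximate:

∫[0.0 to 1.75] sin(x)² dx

f(x) = sin(x)²
a = 0.0, b = 1.75, n = 8
h = (b - a)/n = 0.218750

Simpson's rule: (h/3)[f(x₀) + 4f(x₁) + 2f(x₂) + ... + f(xₙ)]

x_0 = 0.0000, f(x_0) = 0.000000, coefficient = 1
x_1 = 0.2188, f(x_1) = 0.047093, coefficient = 4
x_2 = 0.4375, f(x_2) = 0.179502, coefficient = 2
x_3 = 0.6562, f(x_3) = 0.372283, coefficient = 4
x_4 = 0.8750, f(x_4) = 0.589123, coefficient = 2
x_5 = 1.0938, f(x_5) = 0.789175, coefficient = 4
x_6 = 1.3125, f(x_6) = 0.934754, coefficient = 2
x_7 = 1.5312, f(x_7) = 0.998437, coefficient = 4
x_8 = 1.7500, f(x_8) = 0.968228, coefficient = 1

I ≈ (0.218750/3) × 13.202936 = 0.962714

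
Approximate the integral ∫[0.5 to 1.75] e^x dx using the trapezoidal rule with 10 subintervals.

f(x) = e^x
a = 0.5, b = 1.75, n = 10
h = (b - a)/n = 0.125000

Trapezoidal rule: (h/2)[f(x₀) + 2f(x₁) + 2f(x₂) + ... + f(xₙ)]

x_0 = 0.5000, f(x_0) = 1.648721, coefficient = 1
x_1 = 0.6250, f(x_1) = 1.868246, coefficient = 2
x_2 = 0.7500, f(x_2) = 2.117000, coefficient = 2
x_3 = 0.8750, f(x_3) = 2.398875, coefficient = 2
x_4 = 1.0000, f(x_4) = 2.718282, coefficient = 2
x_5 = 1.1250, f(x_5) = 3.080217, coefficient = 2
x_6 = 1.2500, f(x_6) = 3.490343, coefficient = 2
x_7 = 1.3750, f(x_7) = 3.955077, coefficient = 2
x_8 = 1.5000, f(x_8) = 4.481689, coefficient = 2
x_9 = 1.6250, f(x_9) = 5.078419, coefficient = 2
x_10 = 1.7500, f(x_10) = 5.754603, coefficient = 1

I ≈ (0.125000/2) × 65.779619 = 4.111226
Exact value: 4.105881
Error: 0.005345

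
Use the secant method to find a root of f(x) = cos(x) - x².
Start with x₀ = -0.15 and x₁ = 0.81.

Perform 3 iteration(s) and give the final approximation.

f(x) = cos(x) - x²
x₀ = -0.15, x₁ = 0.81

Secant formula: x_{n+1} = x_n - f(x_n)(x_n - x_{n-1})/(f(x_n) - f(x_{n-1}))

Iteration 1:
  f(-0.150000) = 0.966271
  f(0.810000) = 0.033398
  x_2 = 0.810000 - 0.033398×(0.810000 - (-0.150000))/(0.033398 - 0.966271)
       = 0.844370
Iteration 2:
  f(0.810000) = 0.033398
  f(0.844370) = -0.048757
  x_3 = 0.844370 - (-0.048757)×(0.844370 - 0.810000)/(-0.048757 - 0.033398)
       = 0.823972
Iteration 3:
  f(0.844370) = -0.048757
  f(0.823972) = 0.000382
  x_4 = 0.823972 - 0.000382×(0.823972 - 0.844370)/(0.000382 - (-0.048757))
       = 0.824131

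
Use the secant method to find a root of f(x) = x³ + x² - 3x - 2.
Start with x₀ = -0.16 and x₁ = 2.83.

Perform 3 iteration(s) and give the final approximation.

f(x) = x³ + x² - 3x - 2
x₀ = -0.16, x₁ = 2.83

Secant formula: x_{n+1} = x_n - f(x_n)(x_n - x_{n-1})/(f(x_n) - f(x_{n-1}))

Iteration 1:
  f(-0.160000) = -1.498496
  f(2.830000) = 20.184087
  x_2 = 2.830000 - 20.184087×(2.830000 - (-0.160000))/(20.184087 - (-1.498496))
       = 0.046641
Iteration 2:
  f(2.830000) = 20.184087
  f(0.046641) = -2.137645
  x_3 = 0.046641 - (-2.137645)×(0.046641 - 2.830000)/(-2.137645 - 20.184087)
       = 0.313190
Iteration 3:
  f(0.046641) = -2.137645
  f(0.313190) = -2.810761
  x_4 = 0.313190 - (-2.810761)×(0.313190 - 0.046641)/(-2.810761 - (-2.137645))
       = -0.799851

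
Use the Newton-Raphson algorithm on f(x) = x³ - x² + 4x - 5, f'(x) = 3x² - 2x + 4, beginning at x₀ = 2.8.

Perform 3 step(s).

f(x) = x³ - x² + 4x - 5
f'(x) = 3x² - 2x + 4
x₀ = 2.8

Newton-Raphson formula: x_{n+1} = x_n - f(x_n)/f'(x_n)

Iteration 1:
  f(2.800000) = 20.312000
  f'(2.800000) = 21.920000
  x_1 = 2.800000 - 20.312000/21.920000 = 1.873358
Iteration 2:
  f(1.873358) = 5.558452
  f'(1.873358) = 10.781691
  x_2 = 1.873358 - 5.558452/10.781691 = 1.357812
Iteration 3:
  f(1.357812) = 1.090931
  f'(1.357812) = 6.815337
  x_3 = 1.357812 - 1.090931/6.815337 = 1.197742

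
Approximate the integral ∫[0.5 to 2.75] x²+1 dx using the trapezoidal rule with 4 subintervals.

f(x) = x²+1
a = 0.5, b = 2.75, n = 4
h = (b - a)/n = 0.562500

Trapezoidal rule: (h/2)[f(x₀) + 2f(x₁) + 2f(x₂) + ... + f(xₙ)]

x_0 = 0.5000, f(x_0) = 1.250000, coefficient = 1
x_1 = 1.0625, f(x_1) = 2.128906, coefficient = 2
x_2 = 1.6250, f(x_2) = 3.640625, coefficient = 2
x_3 = 2.1875, f(x_3) = 5.785156, coefficient = 2
x_4 = 2.7500, f(x_4) = 8.562500, coefficient = 1

I ≈ (0.562500/2) × 32.921875 = 9.259277
Exact value: 9.140625
Error: 0.118652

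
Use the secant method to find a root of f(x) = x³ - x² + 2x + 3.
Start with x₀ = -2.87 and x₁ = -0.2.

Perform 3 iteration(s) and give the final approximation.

f(x) = x³ - x² + 2x + 3
x₀ = -2.87, x₁ = -0.2

Secant formula: x_{n+1} = x_n - f(x_n)(x_n - x_{n-1})/(f(x_n) - f(x_{n-1}))

Iteration 1:
  f(-2.870000) = -34.616803
  f(-0.200000) = 2.552000
  x_2 = -0.200000 - 2.552000×(-0.200000 - (-2.870000))/(2.552000 - (-34.616803))
       = -0.383321
Iteration 2:
  f(-0.200000) = 2.552000
  f(-0.383321) = 2.030098
  x_3 = -0.383321 - 2.030098×(-0.383321 - (-0.200000))/(2.030098 - 2.552000)
       = -1.096407
Iteration 3:
  f(-0.383321) = 2.030098
  f(-1.096407) = -1.712922
  x_4 = -1.096407 - (-1.712922)×(-1.096407 - (-0.383321))/(-1.712922 - 2.030098)
       = -0.770077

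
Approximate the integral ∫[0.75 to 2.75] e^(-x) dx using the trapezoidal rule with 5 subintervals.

f(x) = e^(-x)
a = 0.75, b = 2.75, n = 5
h = (b - a)/n = 0.400000

Trapezoidal rule: (h/2)[f(x₀) + 2f(x₁) + 2f(x₂) + ... + f(xₙ)]

x_0 = 0.7500, f(x_0) = 0.472367, coefficient = 1
x_1 = 1.1500, f(x_1) = 0.316637, coefficient = 2
x_2 = 1.5500, f(x_2) = 0.212248, coefficient = 2
x_3 = 1.9500, f(x_3) = 0.142274, coefficient = 2
x_4 = 2.3500, f(x_4) = 0.095369, coefficient = 2
x_5 = 2.7500, f(x_5) = 0.063928, coefficient = 1

I ≈ (0.400000/2) × 2.069350 = 0.413870
Exact value: 0.408439
Error: 0.005431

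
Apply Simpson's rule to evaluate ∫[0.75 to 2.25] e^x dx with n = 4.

f(x) = e^x
a = 0.75, b = 2.25, n = 4
h = (b - a)/n = 0.375000

Simpson's rule: (h/3)[f(x₀) + 4f(x₁) + 2f(x₂) + ... + f(xₙ)]

x_0 = 0.7500, f(x_0) = 2.117000, coefficient = 1
x_1 = 1.1250, f(x_1) = 3.080217, coefficient = 4
x_2 = 1.5000, f(x_2) = 4.481689, coefficient = 2
x_3 = 1.8750, f(x_3) = 6.520819, coefficient = 4
x_4 = 2.2500, f(x_4) = 9.487736, coefficient = 1

I ≈ (0.375000/3) × 58.972258 = 7.371532
Exact value: 7.370736
Error: 0.000796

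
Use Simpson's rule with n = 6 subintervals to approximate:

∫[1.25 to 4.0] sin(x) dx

f(x) = sin(x)
a = 1.25, b = 4.0, n = 6
h = (b - a)/n = 0.458333

Simpson's rule: (h/3)[f(x₀) + 4f(x₁) + 2f(x₂) + ... + f(xₙ)]

x_0 = 1.2500, f(x_0) = 0.948985, coefficient = 1
x_1 = 1.7083, f(x_1) = 0.990557, coefficient = 4
x_2 = 2.1667, f(x_2) = 0.827660, coefficient = 2
x_3 = 2.6250, f(x_3) = 0.493920, coefficient = 4
x_4 = 3.0833, f(x_4) = 0.058226, coefficient = 2
x_5 = 3.5417, f(x_5) = -0.389487, coefficient = 4
x_6 = 4.0000, f(x_6) = -0.756802, coefficient = 1

I ≈ (0.458333/3) × 6.343917 = 0.969210
Exact value: 0.968966
Error: 0.000244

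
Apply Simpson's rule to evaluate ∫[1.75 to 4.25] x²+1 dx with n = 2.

f(x) = x²+1
a = 1.75, b = 4.25, n = 2
h = (b - a)/n = 1.250000

Simpson's rule: (h/3)[f(x₀) + 4f(x₁) + 2f(x₂) + ... + f(xₙ)]

x_0 = 1.7500, f(x_0) = 4.062500, coefficient = 1
x_1 = 3.0000, f(x_1) = 10.000000, coefficient = 4
x_2 = 4.2500, f(x_2) = 19.062500, coefficient = 1

I ≈ (1.250000/3) × 63.125000 = 26.302083
Exact value: 26.302083
Error: 0.000000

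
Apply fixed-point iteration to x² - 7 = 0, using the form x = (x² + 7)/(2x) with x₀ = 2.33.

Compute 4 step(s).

Equation: x² - 7 = 0
Fixed-point form: x = (x² + 7)/(2x)
x₀ = 2.33

x_1 = g(2.330000) = 2.667146
x_2 = g(2.667146) = 2.645837
x_3 = g(2.645837) = 2.645751
x_4 = g(2.645751) = 2.645751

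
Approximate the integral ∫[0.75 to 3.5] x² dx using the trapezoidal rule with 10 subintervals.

f(x) = x²
a = 0.75, b = 3.5, n = 10
h = (b - a)/n = 0.275000

Trapezoidal rule: (h/2)[f(x₀) + 2f(x₁) + 2f(x₂) + ... + f(xₙ)]

x_0 = 0.7500, f(x_0) = 0.562500, coefficient = 1
x_1 = 1.0250, f(x_1) = 1.050625, coefficient = 2
x_2 = 1.3000, f(x_2) = 1.690000, coefficient = 2
x_3 = 1.5750, f(x_3) = 2.480625, coefficient = 2
x_4 = 1.8500, f(x_4) = 3.422500, coefficient = 2
x_5 = 2.1250, f(x_5) = 4.515625, coefficient = 2
x_6 = 2.4000, f(x_6) = 5.760000, coefficient = 2
x_7 = 2.6750, f(x_7) = 7.155625, coefficient = 2
x_8 = 2.9500, f(x_8) = 8.702500, coefficient = 2
x_9 = 3.2250, f(x_9) = 10.400625, coefficient = 2
x_10 = 3.5000, f(x_10) = 12.250000, coefficient = 1

I ≈ (0.275000/2) × 103.168750 = 14.185703
Exact value: 14.151042
Error: 0.034661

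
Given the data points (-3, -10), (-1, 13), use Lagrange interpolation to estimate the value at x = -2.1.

Lagrange interpolation formula:
P(x) = Σ yᵢ × Lᵢ(x)
where Lᵢ(x) = Π_{j≠i} (x - xⱼ)/(xᵢ - xⱼ)

L_0(-2.1) = (-2.1 - (-1))/(-3 - (-1)) = 0.550000
L_1(-2.1) = (-2.1 - (-3))/(-1 - (-3)) = 0.450000

P(-2.1) = (-10)×L_0(-2.1) + 13×L_1(-2.1)
P(-2.1) = 0.350000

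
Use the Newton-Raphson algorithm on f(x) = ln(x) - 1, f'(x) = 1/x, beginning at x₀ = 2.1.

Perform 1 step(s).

f(x) = ln(x) - 1
f'(x) = 1/x
x₀ = 2.1

Newton-Raphson formula: x_{n+1} = x_n - f(x_n)/f'(x_n)

Iteration 1:
  f(2.100000) = -0.258063
  f'(2.100000) = 0.476190
  x_1 = 2.100000 - (-0.258063)/0.476190 = 2.641932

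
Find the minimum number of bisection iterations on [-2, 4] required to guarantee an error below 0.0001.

We need (b-a)/2^n ≤ 0.0001
(4 - (-2))/2^n ≤ 0.0001
6/2^n ≤ 0.0001
2^n ≥ 60000
n ≥ log₂(60000) = 15.87
n ≥ 16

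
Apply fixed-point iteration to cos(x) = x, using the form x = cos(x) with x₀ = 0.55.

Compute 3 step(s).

Equation: cos(x) = x
Fixed-point form: x = cos(x)
x₀ = 0.55

x_1 = g(0.550000) = 0.852525
x_2 = g(0.852525) = 0.658084
x_3 = g(0.658084) = 0.791165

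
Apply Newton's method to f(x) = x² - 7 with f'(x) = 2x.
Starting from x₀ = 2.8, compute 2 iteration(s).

f(x) = x² - 7
f'(x) = 2x
x₀ = 2.8

Newton-Raphson formula: x_{n+1} = x_n - f(x_n)/f'(x_n)

Iteration 1:
  f(2.800000) = 0.840000
  f'(2.800000) = 5.600000
  x_1 = 2.800000 - 0.840000/5.600000 = 2.650000
Iteration 2:
  f(2.650000) = 0.022500
  f'(2.650000) = 5.300000
  x_2 = 2.650000 - 0.022500/5.300000 = 2.645755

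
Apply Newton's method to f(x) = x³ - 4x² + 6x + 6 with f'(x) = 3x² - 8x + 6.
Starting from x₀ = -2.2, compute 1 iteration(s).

f(x) = x³ - 4x² + 6x + 6
f'(x) = 3x² - 8x + 6
x₀ = -2.2

Newton-Raphson formula: x_{n+1} = x_n - f(x_n)/f'(x_n)

Iteration 1:
  f(-2.200000) = -37.208000
  f'(-2.200000) = 38.120000
  x_1 = -2.200000 - (-37.208000)/38.120000 = -1.223924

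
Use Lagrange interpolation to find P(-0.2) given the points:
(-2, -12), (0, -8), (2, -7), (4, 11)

Lagrange interpolation formula:
P(x) = Σ yᵢ × Lᵢ(x)
where Lᵢ(x) = Π_{j≠i} (x - xⱼ)/(xᵢ - xⱼ)

L_0(-0.2) = (-0.2 - 0)/(-2 - 0) × (-0.2 - 2)/(-2 - 2) × (-0.2 - 4)/(-2 - 4) = 0.038500
L_1(-0.2) = (-0.2 - (-2))/(0 - (-2)) × (-0.2 - 2)/(0 - 2) × (-0.2 - 4)/(0 - 4) = 1.039500
L_2(-0.2) = (-0.2 - (-2))/(2 - (-2)) × (-0.2 - 0)/(2 - 0) × (-0.2 - 4)/(2 - 4) = -0.094500
L_3(-0.2) = (-0.2 - (-2))/(4 - (-2)) × (-0.2 - 0)/(4 - 0) × (-0.2 - 2)/(4 - 2) = 0.016500

P(-0.2) = (-12)×L_0(-0.2) + (-8)×L_1(-0.2) + (-7)×L_2(-0.2) + 11×L_3(-0.2)
P(-0.2) = -7.935000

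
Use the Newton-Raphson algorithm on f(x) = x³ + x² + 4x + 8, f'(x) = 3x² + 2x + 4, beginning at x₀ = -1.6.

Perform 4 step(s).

f(x) = x³ + x² + 4x + 8
f'(x) = 3x² + 2x + 4
x₀ = -1.6

Newton-Raphson formula: x_{n+1} = x_n - f(x_n)/f'(x_n)

Iteration 1:
  f(-1.600000) = 0.064000
  f'(-1.600000) = 8.480000
  x_1 = -1.600000 - 0.064000/8.480000 = -1.607547
Iteration 2:
  f(-1.607547) = -0.000217
  f'(-1.607547) = 8.537529
  x_2 = -1.607547 - (-0.000217)/8.537529 = -1.607522
Iteration 3:
  f(-1.607522) = 0.000000
  f'(-1.607522) = 8.537335
  x_3 = -1.607522 - 0.000000/8.537335 = -1.607522
Iteration 4:
  f(-1.607522) = 0.000000
  f'(-1.607522) = 8.537335
  x_4 = -1.607522 - 0.000000/8.537335 = -1.607522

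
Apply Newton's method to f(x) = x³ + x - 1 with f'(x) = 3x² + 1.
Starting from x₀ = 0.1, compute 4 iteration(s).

f(x) = x³ + x - 1
f'(x) = 3x² + 1
x₀ = 0.1

Newton-Raphson formula: x_{n+1} = x_n - f(x_n)/f'(x_n)

Iteration 1:
  f(0.100000) = -0.899000
  f'(0.100000) = 1.030000
  x_1 = 0.100000 - (-0.899000)/1.030000 = 0.972816
Iteration 2:
  f(0.972816) = 0.893459
  f'(0.972816) = 3.839110
  x_2 = 0.972816 - 0.893459/3.839110 = 0.740090
Iteration 3:
  f(0.740090) = 0.145462
  f'(0.740090) = 2.643200
  x_3 = 0.740090 - 0.145462/2.643200 = 0.685058
Iteration 4:
  f(0.685058) = 0.006558
  f'(0.685058) = 2.407911
  x_4 = 0.685058 - 0.006558/2.407911 = 0.682334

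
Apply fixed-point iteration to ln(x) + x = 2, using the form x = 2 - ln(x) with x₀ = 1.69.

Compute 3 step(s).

Equation: ln(x) + x = 2
Fixed-point form: x = 2 - ln(x)
x₀ = 1.69

x_1 = g(1.690000) = 1.475271
x_2 = g(1.475271) = 1.611158
x_3 = g(1.611158) = 1.523047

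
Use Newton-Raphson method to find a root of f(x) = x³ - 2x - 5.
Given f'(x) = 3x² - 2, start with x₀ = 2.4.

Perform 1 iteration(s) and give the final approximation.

f(x) = x³ - 2x - 5
f'(x) = 3x² - 2
x₀ = 2.4

Newton-Raphson formula: x_{n+1} = x_n - f(x_n)/f'(x_n)

Iteration 1:
  f(2.400000) = 4.024000
  f'(2.400000) = 15.280000
  x_1 = 2.400000 - 4.024000/15.280000 = 2.136649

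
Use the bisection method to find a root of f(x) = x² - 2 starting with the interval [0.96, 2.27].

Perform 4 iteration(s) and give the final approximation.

f(x) = x² - 2
Initial interval: [0.96, 2.27]

Iteration 1:
  c_1 = (0.960000 + 2.270000)/2 = 1.615000
  f(c_1) = f(1.615000) = 0.608225
  f(a) × f(c) < 0, new interval: [0.960000, 1.615000]
Iteration 2:
  c_2 = (0.960000 + 1.615000)/2 = 1.287500
  f(c_2) = f(1.287500) = -0.342344
  f(a) × f(c) ≥ 0, new interval: [1.287500, 1.615000]
Iteration 3:
  c_3 = (1.287500 + 1.615000)/2 = 1.451250
  f(c_3) = f(1.451250) = 0.106127
  f(a) × f(c) < 0, new interval: [1.287500, 1.451250]
Iteration 4:
  c_4 = (1.287500 + 1.451250)/2 = 1.369375
  f(c_4) = f(1.369375) = -0.124812
  f(a) × f(c) ≥ 0, new interval: [1.369375, 1.451250]

After 4 iteration(s), the approximation is c_4 = 1.369375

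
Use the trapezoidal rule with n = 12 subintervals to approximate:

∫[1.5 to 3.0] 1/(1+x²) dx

f(x) = 1/(1+x²)
a = 1.5, b = 3.0, n = 12
h = (b - a)/n = 0.125000

Trapezoidal rule: (h/2)[f(x₀) + 2f(x₁) + 2f(x₂) + ... + f(xₙ)]

x_0 = 1.5000, f(x_0) = 0.307692, coefficient = 1
x_1 = 1.6250, f(x_1) = 0.274678, coefficient = 2
x_2 = 1.7500, f(x_2) = 0.246154, coefficient = 2
x_3 = 1.8750, f(x_3) = 0.221453, coefficient = 2
x_4 = 2.0000, f(x_4) = 0.200000, coefficient = 2
x_5 = 2.1250, f(x_5) = 0.181303, coefficient = 2
x_6 = 2.2500, f(x_6) = 0.164948, coefficient = 2
x_7 = 2.3750, f(x_7) = 0.150588, coefficient = 2
x_8 = 2.5000, f(x_8) = 0.137931, coefficient = 2
x_9 = 2.6250, f(x_9) = 0.126733, coefficient = 2
x_10 = 2.7500, f(x_10) = 0.116788, coefficient = 2
x_11 = 2.8750, f(x_11) = 0.107926, coefficient = 2
x_12 = 3.0000, f(x_12) = 0.100000, coefficient = 1

I ≈ (0.125000/2) × 4.264698 = 0.266544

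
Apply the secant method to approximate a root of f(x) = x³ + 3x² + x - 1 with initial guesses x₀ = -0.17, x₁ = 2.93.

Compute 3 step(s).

f(x) = x³ + 3x² + x - 1
x₀ = -0.17, x₁ = 2.93

Secant formula: x_{n+1} = x_n - f(x_n)(x_n - x_{n-1})/(f(x_n) - f(x_{n-1}))

Iteration 1:
  f(-0.170000) = -1.088213
  f(2.930000) = 52.838457
  x_2 = 2.930000 - 52.838457×(2.930000 - (-0.170000))/(52.838457 - (-1.088213))
       = -0.107444
Iteration 2:
  f(2.930000) = 52.838457
  f(-0.107444) = -1.074052
  x_3 = -0.107444 - (-1.074052)×(-0.107444 - 2.930000)/(-1.074052 - 52.838457)
       = -0.046931
Iteration 3:
  f(-0.107444) = -1.074052
  f(-0.046931) = -1.040427
  x_4 = -0.046931 - (-1.040427)×(-0.046931 - (-0.107444))/(-1.040427 - (-1.074052))
       = 1.825469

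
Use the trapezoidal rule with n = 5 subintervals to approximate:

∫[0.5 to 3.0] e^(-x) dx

f(x) = e^(-x)
a = 0.5, b = 3.0, n = 5
h = (b - a)/n = 0.500000

Trapezoidal rule: (h/2)[f(x₀) + 2f(x₁) + 2f(x₂) + ... + f(xₙ)]

x_0 = 0.5000, f(x_0) = 0.606531, coefficient = 1
x_1 = 1.0000, f(x_1) = 0.367879, coefficient = 2
x_2 = 1.5000, f(x_2) = 0.223130, coefficient = 2
x_3 = 2.0000, f(x_3) = 0.135335, coefficient = 2
x_4 = 2.5000, f(x_4) = 0.082085, coefficient = 2
x_5 = 3.0000, f(x_5) = 0.049787, coefficient = 1

I ≈ (0.500000/2) × 2.273177 = 0.568294
Exact value: 0.556744
Error: 0.011551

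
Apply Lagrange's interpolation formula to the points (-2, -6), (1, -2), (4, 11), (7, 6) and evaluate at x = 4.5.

Lagrange interpolation formula:
P(x) = Σ yᵢ × Lᵢ(x)
where Lᵢ(x) = Π_{j≠i} (x - xⱼ)/(xᵢ - xⱼ)

L_0(4.5) = (4.5 - 1)/(-2 - 1) × (4.5 - 4)/(-2 - 4) × (4.5 - 7)/(-2 - 7) = 0.027006
L_1(4.5) = (4.5 - (-2))/(1 - (-2)) × (4.5 - 4)/(1 - 4) × (4.5 - 7)/(1 - 7) = -0.150463
L_2(4.5) = (4.5 - (-2))/(4 - (-2)) × (4.5 - 1)/(4 - 1) × (4.5 - 7)/(4 - 7) = 1.053241
L_3(4.5) = (4.5 - (-2))/(7 - (-2)) × (4.5 - 1)/(7 - 1) × (4.5 - 4)/(7 - 4) = 0.070216

P(4.5) = (-6)×L_0(4.5) + (-2)×L_1(4.5) + 11×L_2(4.5) + 6×L_3(4.5)
P(4.5) = 12.145833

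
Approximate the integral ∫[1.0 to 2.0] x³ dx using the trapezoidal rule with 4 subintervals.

f(x) = x³
a = 1.0, b = 2.0, n = 4
h = (b - a)/n = 0.250000

Trapezoidal rule: (h/2)[f(x₀) + 2f(x₁) + 2f(x₂) + ... + f(xₙ)]

x_0 = 1.0000, f(x_0) = 1.000000, coefficient = 1
x_1 = 1.2500, f(x_1) = 1.953125, coefficient = 2
x_2 = 1.5000, f(x_2) = 3.375000, coefficient = 2
x_3 = 1.7500, f(x_3) = 5.359375, coefficient = 2
x_4 = 2.0000, f(x_4) = 8.000000, coefficient = 1

I ≈ (0.250000/2) × 30.375000 = 3.796875
Exact value: 3.750000
Error: 0.046875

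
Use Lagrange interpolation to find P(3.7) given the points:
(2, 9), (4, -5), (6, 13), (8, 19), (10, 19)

Lagrange interpolation formula:
P(x) = Σ yᵢ × Lᵢ(x)
where Lᵢ(x) = Π_{j≠i} (x - xⱼ)/(xᵢ - xⱼ)

L_0(3.7) = (3.7 - 4)/(2 - 4) × (3.7 - 6)/(2 - 6) × (3.7 - 8)/(2 - 8) × (3.7 - 10)/(2 - 10) = 0.048677
L_1(3.7) = (3.7 - 2)/(4 - 2) × (3.7 - 6)/(4 - 6) × (3.7 - 8)/(4 - 8) × (3.7 - 10)/(4 - 10) = 1.103353
L_2(3.7) = (3.7 - 2)/(6 - 2) × (3.7 - 4)/(6 - 4) × (3.7 - 8)/(6 - 8) × (3.7 - 10)/(6 - 10) = -0.215873
L_3(3.7) = (3.7 - 2)/(8 - 2) × (3.7 - 4)/(8 - 4) × (3.7 - 6)/(8 - 6) × (3.7 - 10)/(8 - 10) = 0.076978
L_4(3.7) = (3.7 - 2)/(10 - 2) × (3.7 - 4)/(10 - 4) × (3.7 - 6)/(10 - 6) × (3.7 - 8)/(10 - 8) = -0.013135

P(3.7) = 9×L_0(3.7) + (-5)×L_1(3.7) + 13×L_2(3.7) + 19×L_3(3.7) + 19×L_4(3.7)
P(3.7) = -6.672008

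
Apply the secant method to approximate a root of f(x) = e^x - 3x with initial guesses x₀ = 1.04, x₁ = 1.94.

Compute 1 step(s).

f(x) = e^x - 3x
x₀ = 1.04, x₁ = 1.94

Secant formula: x_{n+1} = x_n - f(x_n)(x_n - x_{n-1})/(f(x_n) - f(x_{n-1}))

Iteration 1:
  f(1.040000) = -0.290783
  f(1.940000) = 1.138751
  x_2 = 1.940000 - 1.138751×(1.940000 - 1.040000)/(1.138751 - (-0.290783))
       = 1.223070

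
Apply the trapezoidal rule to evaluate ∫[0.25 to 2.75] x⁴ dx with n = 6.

f(x) = x⁴
a = 0.25, b = 2.75, n = 6
h = (b - a)/n = 0.416667

Trapezoidal rule: (h/2)[f(x₀) + 2f(x₁) + 2f(x₂) + ... + f(xₙ)]

x_0 = 0.2500, f(x_0) = 0.003906, coefficient = 1
x_1 = 0.6667, f(x_1) = 0.197531, coefficient = 2
x_2 = 1.0833, f(x_2) = 1.377363, coefficient = 2
x_3 = 1.5000, f(x_3) = 5.062500, coefficient = 2
x_4 = 1.9167, f(x_4) = 13.495419, coefficient = 2
x_5 = 2.3333, f(x_5) = 29.641975, coefficient = 2
x_6 = 2.7500, f(x_6) = 57.191406, coefficient = 1

I ≈ (0.416667/2) × 156.744888 = 32.655185
Exact value: 31.455078
Error: 1.200107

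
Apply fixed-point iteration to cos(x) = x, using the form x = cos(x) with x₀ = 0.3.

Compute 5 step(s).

Equation: cos(x) = x
Fixed-point form: x = cos(x)
x₀ = 0.3

x_1 = g(0.300000) = 0.955336
x_2 = g(0.955336) = 0.577334
x_3 = g(0.577334) = 0.837921
x_4 = g(0.837921) = 0.669010
x_5 = g(0.669010) = 0.784436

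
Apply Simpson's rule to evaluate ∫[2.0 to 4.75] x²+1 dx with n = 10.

f(x) = x²+1
a = 2.0, b = 4.75, n = 10
h = (b - a)/n = 0.275000

Simpson's rule: (h/3)[f(x₀) + 4f(x₁) + 2f(x₂) + ... + f(xₙ)]

x_0 = 2.0000, f(x_0) = 5.000000, coefficient = 1
x_1 = 2.2750, f(x_1) = 6.175625, coefficient = 4
x_2 = 2.5500, f(x_2) = 7.502500, coefficient = 2
x_3 = 2.8250, f(x_3) = 8.980625, coefficient = 4
x_4 = 3.1000, f(x_4) = 10.610000, coefficient = 2
x_5 = 3.3750, f(x_5) = 12.390625, coefficient = 4
x_6 = 3.6500, f(x_6) = 14.322500, coefficient = 2
x_7 = 3.9250, f(x_7) = 16.405625, coefficient = 4
x_8 = 4.2000, f(x_8) = 18.640000, coefficient = 2
x_9 = 4.4750, f(x_9) = 21.025625, coefficient = 4
x_10 = 4.7500, f(x_10) = 23.562500, coefficient = 1

I ≈ (0.275000/3) × 390.625000 = 35.807292
Exact value: 35.807292
Error: 0.000000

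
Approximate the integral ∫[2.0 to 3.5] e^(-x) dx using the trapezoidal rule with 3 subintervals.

f(x) = e^(-x)
a = 2.0, b = 3.5, n = 3
h = (b - a)/n = 0.500000

Trapezoidal rule: (h/2)[f(x₀) + 2f(x₁) + 2f(x₂) + ... + f(xₙ)]

x_0 = 2.0000, f(x_0) = 0.135335, coefficient = 1
x_1 = 2.5000, f(x_1) = 0.082085, coefficient = 2
x_2 = 3.0000, f(x_2) = 0.049787, coefficient = 2
x_3 = 3.5000, f(x_3) = 0.030197, coefficient = 1

I ≈ (0.500000/2) × 0.429277 = 0.107319
Exact value: 0.105138
Error: 0.002181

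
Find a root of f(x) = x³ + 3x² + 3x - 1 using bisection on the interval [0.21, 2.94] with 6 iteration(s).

f(x) = x³ + 3x² + 3x - 1
Initial interval: [0.21, 2.94]

Iteration 1:
  c_1 = (0.210000 + 2.940000)/2 = 1.575000
  f(c_1) = f(1.575000) = 15.073859
  f(a) × f(c) < 0, new interval: [0.210000, 1.575000]
Iteration 2:
  c_2 = (0.210000 + 1.575000)/2 = 0.892500
  f(c_2) = f(0.892500) = 4.778095
  f(a) × f(c) < 0, new interval: [0.210000, 0.892500]
Iteration 3:
  c_3 = (0.210000 + 0.892500)/2 = 0.551250
  f(c_3) = f(0.551250) = 1.732892
  f(a) × f(c) < 0, new interval: [0.210000, 0.551250]
Iteration 4:
  c_4 = (0.210000 + 0.551250)/2 = 0.380625
  f(c_4) = f(0.380625) = 0.631644
  f(a) × f(c) < 0, new interval: [0.210000, 0.380625]
Iteration 5:
  c_5 = (0.210000 + 0.380625)/2 = 0.295312
  f(c_5) = f(0.295312) = 0.173320
  f(a) × f(c) < 0, new interval: [0.210000, 0.295312]
Iteration 6:
  c_6 = (0.210000 + 0.295312)/2 = 0.252656
  f(c_6) = f(0.252656) = -0.034397
  f(a) × f(c) ≥ 0, new interval: [0.252656, 0.295312]

After 6 iteration(s), the approximation is c_6 = 0.252656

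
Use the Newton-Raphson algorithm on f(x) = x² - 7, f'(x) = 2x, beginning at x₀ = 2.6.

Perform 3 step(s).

f(x) = x² - 7
f'(x) = 2x
x₀ = 2.6

Newton-Raphson formula: x_{n+1} = x_n - f(x_n)/f'(x_n)

Iteration 1:
  f(2.600000) = -0.240000
  f'(2.600000) = 5.200000
  x_1 = 2.600000 - (-0.240000)/5.200000 = 2.646154
Iteration 2:
  f(2.646154) = 0.002130
  f'(2.646154) = 5.292308
  x_2 = 2.646154 - 0.002130/5.292308 = 2.645751
Iteration 3:
  f(2.645751) = 0.000000
  f'(2.645751) = 5.291503
  x_3 = 2.645751 - 0.000000/5.291503 = 2.645751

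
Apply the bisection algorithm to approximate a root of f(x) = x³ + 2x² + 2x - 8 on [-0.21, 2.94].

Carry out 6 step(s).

f(x) = x³ + 2x² + 2x - 8
Initial interval: [-0.21, 2.94]

Iteration 1:
  c_1 = (-0.210000 + 2.940000)/2 = 1.365000
  f(c_1) = f(1.365000) = 0.999752
  f(a) × f(c) < 0, new interval: [-0.210000, 1.365000]
Iteration 2:
  c_2 = (-0.210000 + 1.365000)/2 = 0.577500
  f(c_2) = f(0.577500) = -5.985388
  f(a) × f(c) ≥ 0, new interval: [0.577500, 1.365000]
Iteration 3:
  c_3 = (0.577500 + 1.365000)/2 = 0.971250
  f(c_3) = f(0.971250) = -3.254641
  f(a) × f(c) ≥ 0, new interval: [0.971250, 1.365000]
Iteration 4:
  c_4 = (0.971250 + 1.365000)/2 = 1.168125
  f(c_4) = f(1.168125) = -1.340793
  f(a) × f(c) ≥ 0, new interval: [1.168125, 1.365000]
Iteration 5:
  c_5 = (1.168125 + 1.365000)/2 = 1.266563
  f(c_5) = f(1.266563) = -0.226719
  f(a) × f(c) ≥ 0, new interval: [1.266563, 1.365000]
Iteration 6:
  c_6 = (1.266563 + 1.365000)/2 = 1.315781
  f(c_6) = f(1.315781) = 0.372109
  f(a) × f(c) < 0, new interval: [1.266563, 1.315781]

After 6 iteration(s), the approximation is c_6 = 1.315781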